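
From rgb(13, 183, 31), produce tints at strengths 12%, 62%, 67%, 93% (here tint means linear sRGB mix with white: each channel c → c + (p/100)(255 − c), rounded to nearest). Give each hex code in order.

#2AC03A, #A3E4AA, #AFE7B5, #EEFAEF

12%: (13 + 29.04 = 42.04→42, 183 + 8.64 = 191.64→192, 31 + 26.88 = 57.88→58) → #2AC03A
62%: (13 + 150.04 = 163.04→163, 183 + 44.64 = 227.64→228, 31 + 138.88 = 169.88→170) → #A3E4AA
67%: (13 + 162.14 = 175.14→175, 183 + 48.24 = 231.24→231, 31 + 150.08 = 181.08→181) → #AFE7B5
93%: (13 + 225.06 = 238.06→238, 183 + 66.96 = 249.96→250, 31 + 208.32 = 239.32→239) → #EEFAEF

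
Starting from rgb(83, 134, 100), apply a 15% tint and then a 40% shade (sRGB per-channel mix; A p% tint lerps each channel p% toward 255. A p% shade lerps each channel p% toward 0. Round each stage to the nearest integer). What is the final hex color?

Lerp each channel 15% toward 255:
  R: 83 + 0.15×(255−83) = 83 + 25.8 = 108.8 → 109
  G: 134 + 18.15 = 152.15 → 152
  B: 100 + 0.15×(255−100) = 100 + 23.25 = 123.25 → 123
After the tint: rgb(109, 152, 123) = #6d987b.
Per channel, c → c + 0.4(0 − c):
  R: 109 − 43.6 = 65.4 → 65
  G: 152 + 0.4×(0−152) = 152 − 60.8 = 91.2 → 91
  B: 123 − 49.2 = 73.8 → 74
rgb(65, 91, 74) = #415b4a.

#415b4a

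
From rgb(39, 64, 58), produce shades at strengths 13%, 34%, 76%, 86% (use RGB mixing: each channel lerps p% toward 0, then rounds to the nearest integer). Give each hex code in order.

#223832, #1A2A26, #090F0E, #050908

13%: (39 − 5.07 = 33.93→34, 64 − 8.32 = 55.68→56, 58 − 7.54 = 50.46→50) → #223832
34%: (39 − 13.26 = 25.74→26, 64 − 21.76 = 42.24→42, 58 − 19.72 = 38.28→38) → #1A2A26
76%: (39 − 29.64 = 9.36→9, 64 − 48.64 = 15.36→15, 58 − 44.08 = 13.92→14) → #090F0E
86%: (39 − 33.54 = 5.46→5, 64 − 55.04 = 8.96→9, 58 − 49.88 = 8.12→8) → #050908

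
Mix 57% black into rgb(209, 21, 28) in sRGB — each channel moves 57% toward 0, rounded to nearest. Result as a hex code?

#5A090C

Lerp each channel 57% toward 0:
  R: 209 + 0.57×(0−209) = 209 − 119.13 = 89.87 → 90
  G: 21 − 11.97 = 9.03 → 9
  B: 28 + 0.57×(0−28) = 28 − 15.96 = 12.04 → 12
rgb(90, 9, 12) = #5A090C.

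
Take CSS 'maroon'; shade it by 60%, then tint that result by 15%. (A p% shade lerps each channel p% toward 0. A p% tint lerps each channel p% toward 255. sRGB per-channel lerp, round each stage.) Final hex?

CSS maroon is rgb(128, 0, 0).
A 60% shade moves each channel 60% toward 0:
  R: 128 + 0.6×(0−128) = 128 − 76.8 = 51.2 → 51
  G: 0 + 0 = 0 → 0
  B: 0 + 0.6×(0−0) = 0 + 0 = 0 → 0
After the shade: rgb(51, 0, 0) = #330000.
Lerp each channel 15% toward 255:
  R: 51 + 0.15×(255−51) = 51 + 30.6 = 81.6 → 82
  G: 0 + 0.15×(255−0) = 0 + 38.25 = 38.25 → 38
  B: 0 + 0.15×(255−0) = 0 + 38.25 = 38.25 → 38
rgb(82, 38, 38) = #522626.

#522626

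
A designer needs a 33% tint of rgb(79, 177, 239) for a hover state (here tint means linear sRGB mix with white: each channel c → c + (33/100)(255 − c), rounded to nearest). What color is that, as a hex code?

#89CBF4

Lerp each channel 33% toward 255:
  R: 79 + 0.33×(255−79) = 79 + 58.08 = 137.08 → 137
  G: 177 + 0.33×(255−177) = 177 + 25.74 = 202.74 → 203
  B: 239 + 5.28 = 244.28 → 244
rgb(137, 203, 244) = #89CBF4.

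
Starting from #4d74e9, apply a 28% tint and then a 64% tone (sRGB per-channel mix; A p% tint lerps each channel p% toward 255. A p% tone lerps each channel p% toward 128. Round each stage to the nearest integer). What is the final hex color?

#4d74e9 is rgb(77, 116, 233).
Per channel, c → c + 0.28(255 − c):
  R: 77 + 0.28×(255−77) = 77 + 49.84 = 126.84 → 127
  G: 116 + 0.28×(255−116) = 116 + 38.92 = 154.92 → 155
  B: 233 + 0.28×(255−233) = 233 + 6.16 = 239.16 → 239
After the tint: rgb(127, 155, 239) = #7f9bef.
Lerp each channel 64% toward 128:
  R: 127 + 0.64×(128−127) = 127 + 0.64 = 127.64 → 128
  G: 155 + 0.64×(128−155) = 155 − 17.28 = 137.72 → 138
  B: 239 + 0.64×(128−239) = 239 − 71.04 = 167.96 → 168
rgb(128, 138, 168) = #808aa8.

#808aa8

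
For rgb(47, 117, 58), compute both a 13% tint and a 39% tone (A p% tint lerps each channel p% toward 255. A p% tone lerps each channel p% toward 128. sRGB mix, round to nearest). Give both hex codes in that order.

13% tint:
  R: 47 + 0.13×(255−47) = 47 + 27.04 = 74.04 → 74
  G: 117 + 17.94 = 134.94 → 135
  B: 58 + 25.61 = 83.61 → 84
  → #4A8754
39% tone:
  R: 47 + 31.59 = 78.59 → 79
  G: 117 + 0.39×(128−117) = 117 + 4.29 = 121.29 → 121
  B: 58 + 0.39×(128−58) = 58 + 27.3 = 85.3 → 85
  → #4F7955

#4A8754, #4F7955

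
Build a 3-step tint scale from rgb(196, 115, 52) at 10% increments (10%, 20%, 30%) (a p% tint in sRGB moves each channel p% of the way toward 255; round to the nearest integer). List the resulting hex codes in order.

10%: (196 + 5.9 = 201.9→202, 115 + 14 = 129→129, 52 + 20.3 = 72.3→72) → #ca8148
20%: (196 + 11.8 = 207.8→208, 115 + 28 = 143→143, 52 + 40.6 = 92.6→93) → #d08f5d
30%: (196 + 17.7 = 213.7→214, 115 + 42 = 157→157, 52 + 60.9 = 112.9→113) → #d69d71

#ca8148, #d08f5d, #d69d71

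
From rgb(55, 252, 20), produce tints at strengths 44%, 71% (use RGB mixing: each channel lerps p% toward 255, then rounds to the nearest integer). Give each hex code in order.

44%: (55 + 88 = 143→143, 252 + 1.32 = 253.32→253, 20 + 103.4 = 123.4→123) → #8ffd7b
71%: (55 + 142 = 197→197, 252 + 2.13 = 254.13→254, 20 + 166.85 = 186.85→187) → #c5febb

#8ffd7b, #c5febb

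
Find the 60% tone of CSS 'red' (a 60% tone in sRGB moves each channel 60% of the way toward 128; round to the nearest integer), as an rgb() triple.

CSS red is rgb(255, 0, 0).
A 60% tone moves each channel 60% toward 128:
  R: 255 − 76.2 = 178.8 → 179
  G: 0 + 0.6×(128−0) = 0 + 76.8 = 76.8 → 77
  B: 0 + 76.8 = 76.8 → 77

rgb(179, 77, 77)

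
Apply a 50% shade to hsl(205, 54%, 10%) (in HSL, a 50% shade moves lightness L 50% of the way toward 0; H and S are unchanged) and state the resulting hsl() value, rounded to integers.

hsl(205, 54%, 5%)

L moves 50% from 10 toward 0: 10 − 5 = 5 → 5.
H and S are unchanged.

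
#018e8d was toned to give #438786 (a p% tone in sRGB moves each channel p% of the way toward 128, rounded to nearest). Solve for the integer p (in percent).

#018e8d is rgb(1, 142, 141); #438786 is rgb(67, 135, 134).
On the R channel (widest range): 67 ≈ 1 + (p/100)(128 − 1), so p ≈ 100×(67 − 1)/(128 − 1) = 6600/127 = 51.97.
p = 52 reproduces all three channels after rounding.

52%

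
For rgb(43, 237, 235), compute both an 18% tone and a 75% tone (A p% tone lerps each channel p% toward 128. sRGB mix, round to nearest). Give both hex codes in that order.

#3AD9D8, #6B9B9B

18% tone:
  R: 43 + 0.18×(128−43) = 43 + 15.3 = 58.3 → 58
  G: 237 + 0.18×(128−237) = 237 − 19.62 = 217.38 → 217
  B: 235 + 0.18×(128−235) = 235 − 19.26 = 215.74 → 216
  → #3AD9D8
75% tone:
  R: 43 + 0.75×(128−43) = 43 + 63.75 = 106.75 → 107
  G: 237 + 0.75×(128−237) = 237 − 81.75 = 155.25 → 155
  B: 235 + 0.75×(128−235) = 235 − 80.25 = 154.75 → 155
  → #6B9B9B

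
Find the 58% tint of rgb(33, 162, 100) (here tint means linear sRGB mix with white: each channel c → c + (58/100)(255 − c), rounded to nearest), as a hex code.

A 58% tint moves each channel 58% toward 255:
  R: 33 + 0.58×(255−33) = 33 + 128.76 = 161.76 → 162
  G: 162 + 0.58×(255−162) = 162 + 53.94 = 215.94 → 216
  B: 100 + 0.58×(255−100) = 100 + 89.9 = 189.9 → 190
rgb(162, 216, 190) = #A2D8BE.

#A2D8BE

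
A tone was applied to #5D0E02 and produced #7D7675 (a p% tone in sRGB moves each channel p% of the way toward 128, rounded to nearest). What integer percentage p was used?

#5D0E02 is rgb(93, 14, 2); #7D7675 is rgb(125, 118, 117).
On the B channel (widest range): 117 ≈ 2 + (p/100)(128 − 2), so p ≈ 100×(117 − 2)/(128 − 2) = 11500/126 = 91.27.
p = 91 reproduces all three channels after rounding.

91%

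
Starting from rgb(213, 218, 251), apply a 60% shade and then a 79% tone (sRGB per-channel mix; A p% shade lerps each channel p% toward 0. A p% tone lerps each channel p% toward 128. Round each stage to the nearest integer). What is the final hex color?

Per channel, c → c + 0.6(0 − c):
  R: 213 − 127.8 = 85.2 → 85
  G: 218 + 0.6×(0−218) = 218 − 130.8 = 87.2 → 87
  B: 251 − 150.6 = 100.4 → 100
After the shade: rgb(85, 87, 100) = #555764.
A 79% tone moves each channel 79% toward 128:
  R: 85 + 0.79×(128−85) = 85 + 33.97 = 118.97 → 119
  G: 87 + 0.79×(128−87) = 87 + 32.39 = 119.39 → 119
  B: 100 + 22.12 = 122.12 → 122
rgb(119, 119, 122) = #77777a.

#77777a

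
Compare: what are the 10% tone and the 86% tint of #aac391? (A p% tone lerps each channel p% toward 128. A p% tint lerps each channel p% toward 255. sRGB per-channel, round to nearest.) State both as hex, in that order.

#a6bc8f, #f3f7f0

#aac391 is rgb(170, 195, 145).
10% tone:
  R: 170 + 0.1×(128−170) = 170 − 4.2 = 165.8 → 166
  G: 195 − 6.7 = 188.3 → 188
  B: 145 − 1.7 = 143.3 → 143
  → #a6bc8f
86% tint:
  R: 170 + 0.86×(255−170) = 170 + 73.1 = 243.1 → 243
  G: 195 + 51.6 = 246.6 → 247
  B: 145 + 0.86×(255−145) = 145 + 94.6 = 239.6 → 240
  → #f3f7f0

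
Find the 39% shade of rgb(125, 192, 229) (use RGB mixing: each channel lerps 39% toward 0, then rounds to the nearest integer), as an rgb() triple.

rgb(76, 117, 140)

Lerp each channel 39% toward 0:
  R: 125 + 0.39×(0−125) = 125 − 48.75 = 76.25 → 76
  G: 192 + 0.39×(0−192) = 192 − 74.88 = 117.12 → 117
  B: 229 + 0.39×(0−229) = 229 − 89.31 = 139.69 → 140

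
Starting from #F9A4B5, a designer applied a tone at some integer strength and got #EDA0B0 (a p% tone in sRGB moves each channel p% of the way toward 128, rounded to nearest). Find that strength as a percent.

10%

#F9A4B5 is rgb(249, 164, 181); #EDA0B0 is rgb(237, 160, 176).
On the R channel (widest range): 237 ≈ 249 + (p/100)(128 − 249), so p ≈ 100×(237 − 249)/(128 − 249) = -1200/-121 = 9.92.
p = 10 reproduces all three channels after rounding.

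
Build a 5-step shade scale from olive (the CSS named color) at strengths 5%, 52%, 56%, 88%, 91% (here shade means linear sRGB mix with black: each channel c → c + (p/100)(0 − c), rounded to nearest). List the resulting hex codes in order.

#7a7a00, #3d3d00, #383800, #0f0f00, #0c0c00

CSS olive is rgb(128, 128, 0).
5%: (128 − 6.4 = 121.6→122, 128 − 6.4 = 121.6→122, 0→0) → #7a7a00
52%: (128 − 66.56 = 61.44→61, 128 − 66.56 = 61.44→61, 0→0) → #3d3d00
56%: (128 − 71.68 = 56.32→56, 128 − 71.68 = 56.32→56, 0→0) → #383800
88%: (128 − 112.64 = 15.36→15, 128 − 112.64 = 15.36→15, 0→0) → #0f0f00
91%: (128 − 116.48 = 11.52→12, 128 − 116.48 = 11.52→12, 0→0) → #0c0c00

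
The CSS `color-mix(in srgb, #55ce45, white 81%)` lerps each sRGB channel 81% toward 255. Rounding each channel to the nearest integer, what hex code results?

#55ce45 is rgb(85, 206, 69).
Lerp each channel 81% toward 255:
  R: 85 + 0.81×(255−85) = 85 + 137.7 = 222.7 → 223
  G: 206 + 0.81×(255−206) = 206 + 39.69 = 245.69 → 246
  B: 69 + 0.81×(255−69) = 69 + 150.66 = 219.66 → 220
rgb(223, 246, 220) = #dff6dc.

#dff6dc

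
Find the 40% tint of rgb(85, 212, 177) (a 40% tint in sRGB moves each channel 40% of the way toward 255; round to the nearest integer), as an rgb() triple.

A 40% tint moves each channel 40% toward 255:
  R: 85 + 0.4×(255−85) = 85 + 68 = 153 → 153
  G: 212 + 0.4×(255−212) = 212 + 17.2 = 229.2 → 229
  B: 177 + 0.4×(255−177) = 177 + 31.2 = 208.2 → 208

rgb(153, 229, 208)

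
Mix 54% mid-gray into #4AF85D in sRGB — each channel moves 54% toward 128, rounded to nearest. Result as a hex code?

#67B770

#4AF85D is rgb(74, 248, 93).
A 54% tone moves each channel 54% toward 128:
  R: 74 + 29.16 = 103.16 → 103
  G: 248 + 0.54×(128−248) = 248 − 64.8 = 183.2 → 183
  B: 93 + 18.9 = 111.9 → 112
rgb(103, 183, 112) = #67B770.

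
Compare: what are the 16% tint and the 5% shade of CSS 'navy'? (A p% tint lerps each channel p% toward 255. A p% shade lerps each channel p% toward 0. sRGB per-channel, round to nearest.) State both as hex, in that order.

CSS navy is rgb(0, 0, 128).
16% tint:
  R: 0 + 0.16×(255−0) = 0 + 40.8 = 40.8 → 41
  G: 0 + 40.8 = 40.8 → 41
  B: 128 + 0.16×(255−128) = 128 + 20.32 = 148.32 → 148
  → #292994
5% shade:
  R: 0 + 0 = 0 → 0
  G: 0 + 0 = 0 → 0
  B: 128 + 0.05×(0−128) = 128 − 6.4 = 121.6 → 122
  → #00007A

#292994, #00007A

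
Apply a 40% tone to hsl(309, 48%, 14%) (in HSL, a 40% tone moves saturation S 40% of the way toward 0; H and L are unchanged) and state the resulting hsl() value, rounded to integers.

hsl(309, 29%, 14%)

S moves 40% from 48 toward 0: 48 − 19.2 = 28.8 → 29.
H and L are unchanged.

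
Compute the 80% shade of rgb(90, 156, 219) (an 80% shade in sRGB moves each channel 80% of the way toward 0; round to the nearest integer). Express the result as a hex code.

Lerp each channel 80% toward 0:
  R: 90 + 0.8×(0−90) = 90 − 72 = 18 → 18
  G: 156 + 0.8×(0−156) = 156 − 124.8 = 31.2 → 31
  B: 219 + 0.8×(0−219) = 219 − 175.2 = 43.8 → 44
rgb(18, 31, 44) = #121F2C.

#121F2C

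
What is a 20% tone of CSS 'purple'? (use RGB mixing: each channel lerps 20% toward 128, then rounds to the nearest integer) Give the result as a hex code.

#801A80

CSS purple is rgb(128, 0, 128).
A 20% tone moves each channel 20% toward 128:
  R: 128 + 0 = 128 → 128
  G: 0 + 25.6 = 25.6 → 26
  B: 128 + 0 = 128 → 128
rgb(128, 26, 128) = #801A80.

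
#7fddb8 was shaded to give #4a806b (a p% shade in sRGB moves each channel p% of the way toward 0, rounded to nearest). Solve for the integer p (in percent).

42%

#7fddb8 is rgb(127, 221, 184); #4a806b is rgb(74, 128, 107).
On the G channel (widest range): 128 ≈ 221 + (p/100)(0 − 221), so p ≈ 100×(128 − 221)/(0 − 221) = -9300/-221 = 42.08.
p = 42 reproduces all three channels after rounding.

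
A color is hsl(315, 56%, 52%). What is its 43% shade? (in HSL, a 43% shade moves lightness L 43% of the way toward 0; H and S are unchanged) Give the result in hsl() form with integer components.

L moves 43% from 52 toward 0: 52 − 22.36 = 29.64 → 30.
H and S are unchanged.

hsl(315, 56%, 30%)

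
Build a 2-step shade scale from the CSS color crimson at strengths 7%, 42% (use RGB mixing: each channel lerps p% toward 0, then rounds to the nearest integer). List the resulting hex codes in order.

#CD1338, #800C23

CSS crimson is rgb(220, 20, 60).
7%: (220 − 15.4 = 204.6→205, 20 − 1.4 = 18.6→19, 60 − 4.2 = 55.8→56) → #CD1338
42%: (220 − 92.4 = 127.6→128, 20 − 8.4 = 11.6→12, 60 − 25.2 = 34.8→35) → #800C23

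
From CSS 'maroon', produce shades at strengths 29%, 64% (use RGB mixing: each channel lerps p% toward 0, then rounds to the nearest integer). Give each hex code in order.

#5B0000, #2E0000

CSS maroon is rgb(128, 0, 0).
29%: (128 − 37.12 = 90.88→91, 0→0, 0→0) → #5B0000
64%: (128 − 81.92 = 46.08→46, 0→0, 0→0) → #2E0000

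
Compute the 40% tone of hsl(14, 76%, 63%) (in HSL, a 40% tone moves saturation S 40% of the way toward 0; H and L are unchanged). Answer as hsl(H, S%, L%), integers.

hsl(14, 46%, 63%)

S moves 40% from 76 toward 0: 76 − 30.4 = 45.6 → 46.
H and L are unchanged.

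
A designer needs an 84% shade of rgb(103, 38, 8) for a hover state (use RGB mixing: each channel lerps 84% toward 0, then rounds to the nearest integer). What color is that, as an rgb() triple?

rgb(16, 6, 1)

An 84% shade moves each channel 84% toward 0:
  R: 103 + 0.84×(0−103) = 103 − 86.52 = 16.48 → 16
  G: 38 + 0.84×(0−38) = 38 − 31.92 = 6.08 → 6
  B: 8 + 0.84×(0−8) = 8 − 6.72 = 1.28 → 1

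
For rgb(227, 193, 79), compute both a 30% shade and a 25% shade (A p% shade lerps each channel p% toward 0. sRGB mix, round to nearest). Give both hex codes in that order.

30% shade:
  R: 227 + 0.3×(0−227) = 227 − 68.1 = 158.9 → 159
  G: 193 + 0.3×(0−193) = 193 − 57.9 = 135.1 → 135
  B: 79 + 0.3×(0−79) = 79 − 23.7 = 55.3 → 55
  → #9f8737
25% shade:
  R: 227 + 0.25×(0−227) = 227 − 56.75 = 170.25 → 170
  G: 193 + 0.25×(0−193) = 193 − 48.25 = 144.75 → 145
  B: 79 + 0.25×(0−79) = 79 − 19.75 = 59.25 → 59
  → #aa913b

#9f8737, #aa913b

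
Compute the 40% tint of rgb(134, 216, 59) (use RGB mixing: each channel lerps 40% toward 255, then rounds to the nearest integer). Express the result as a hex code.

A 40% tint moves each channel 40% toward 255:
  R: 134 + 0.4×(255−134) = 134 + 48.4 = 182.4 → 182
  G: 216 + 0.4×(255−216) = 216 + 15.6 = 231.6 → 232
  B: 59 + 0.4×(255−59) = 59 + 78.4 = 137.4 → 137
rgb(182, 232, 137) = #B6E889.

#B6E889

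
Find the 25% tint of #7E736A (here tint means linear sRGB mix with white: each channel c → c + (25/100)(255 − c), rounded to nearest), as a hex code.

#9E968F

#7E736A is rgb(126, 115, 106).
Lerp each channel 25% toward 255:
  R: 126 + 32.25 = 158.25 → 158
  G: 115 + 35 = 150 → 150
  B: 106 + 37.25 = 143.25 → 143
rgb(158, 150, 143) = #9E968F.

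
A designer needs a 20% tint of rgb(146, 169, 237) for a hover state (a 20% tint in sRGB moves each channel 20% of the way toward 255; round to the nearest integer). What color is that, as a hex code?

#a8baf1

Per channel, c → c + 0.2(255 − c):
  R: 146 + 21.8 = 167.8 → 168
  G: 169 + 0.2×(255−169) = 169 + 17.2 = 186.2 → 186
  B: 237 + 0.2×(255−237) = 237 + 3.6 = 240.6 → 241
rgb(168, 186, 241) = #a8baf1.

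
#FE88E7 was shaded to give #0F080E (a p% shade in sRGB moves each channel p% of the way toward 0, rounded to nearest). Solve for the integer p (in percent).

#FE88E7 is rgb(254, 136, 231); #0F080E is rgb(15, 8, 14).
On the R channel (widest range): 15 ≈ 254 + (p/100)(0 − 254), so p ≈ 100×(15 − 254)/(0 − 254) = -23900/-254 = 94.09.
p = 94 reproduces all three channels after rounding.

94%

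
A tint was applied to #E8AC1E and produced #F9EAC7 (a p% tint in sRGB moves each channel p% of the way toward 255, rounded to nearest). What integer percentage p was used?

75%

#E8AC1E is rgb(232, 172, 30); #F9EAC7 is rgb(249, 234, 199).
On the B channel (widest range): 199 ≈ 30 + (p/100)(255 − 30), so p ≈ 100×(199 − 30)/(255 − 30) = 16900/225 = 75.11.
p = 75 reproduces all three channels after rounding.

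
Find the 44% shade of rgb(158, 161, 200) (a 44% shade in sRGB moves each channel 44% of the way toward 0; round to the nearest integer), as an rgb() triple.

Per channel, c → c + 0.44(0 − c):
  R: 158 + 0.44×(0−158) = 158 − 69.52 = 88.48 → 88
  G: 161 + 0.44×(0−161) = 161 − 70.84 = 90.16 → 90
  B: 200 − 88 = 112 → 112

rgb(88, 90, 112)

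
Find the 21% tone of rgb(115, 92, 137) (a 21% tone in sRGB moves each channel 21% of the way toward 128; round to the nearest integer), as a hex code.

#766487

Lerp each channel 21% toward 128:
  R: 115 + 2.73 = 117.73 → 118
  G: 92 + 0.21×(128−92) = 92 + 7.56 = 99.56 → 100
  B: 137 + 0.21×(128−137) = 137 − 1.89 = 135.11 → 135
rgb(118, 100, 135) = #766487.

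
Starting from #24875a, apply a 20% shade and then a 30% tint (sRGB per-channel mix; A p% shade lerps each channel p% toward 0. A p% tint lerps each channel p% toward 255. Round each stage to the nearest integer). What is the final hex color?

#61987f

#24875a is rgb(36, 135, 90).
Per channel, c → c + 0.2(0 − c):
  R: 36 − 7.2 = 28.8 → 29
  G: 135 + 0.2×(0−135) = 135 − 27 = 108 → 108
  B: 90 − 18 = 72 → 72
After the shade: rgb(29, 108, 72) = #1d6c48.
A 30% tint moves each channel 30% toward 255:
  R: 29 + 0.3×(255−29) = 29 + 67.8 = 96.8 → 97
  G: 108 + 0.3×(255−108) = 108 + 44.1 = 152.1 → 152
  B: 72 + 54.9 = 126.9 → 127
rgb(97, 152, 127) = #61987f.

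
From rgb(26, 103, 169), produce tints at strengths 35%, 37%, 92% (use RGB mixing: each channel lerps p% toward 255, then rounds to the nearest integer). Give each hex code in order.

#6A9CC7, #6F9FC9, #EDF3F8

35%: (26 + 80.15 = 106.15→106, 103 + 53.2 = 156.2→156, 169 + 30.1 = 199.1→199) → #6A9CC7
37%: (26 + 84.73 = 110.73→111, 103 + 56.24 = 159.24→159, 169 + 31.82 = 200.82→201) → #6F9FC9
92%: (26 + 210.68 = 236.68→237, 103 + 139.84 = 242.84→243, 169 + 79.12 = 248.12→248) → #EDF3F8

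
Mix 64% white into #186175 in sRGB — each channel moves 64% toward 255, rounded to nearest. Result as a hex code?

#ACC6CD

#186175 is rgb(24, 97, 117).
A 64% tint moves each channel 64% toward 255:
  R: 24 + 0.64×(255−24) = 24 + 147.84 = 171.84 → 172
  G: 97 + 0.64×(255−97) = 97 + 101.12 = 198.12 → 198
  B: 117 + 0.64×(255−117) = 117 + 88.32 = 205.32 → 205
rgb(172, 198, 205) = #ACC6CD.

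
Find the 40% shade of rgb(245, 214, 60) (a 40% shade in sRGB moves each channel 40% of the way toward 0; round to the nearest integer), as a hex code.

Lerp each channel 40% toward 0:
  R: 245 + 0.4×(0−245) = 245 − 98 = 147 → 147
  G: 214 − 85.6 = 128.4 → 128
  B: 60 − 24 = 36 → 36
rgb(147, 128, 36) = #938024.

#938024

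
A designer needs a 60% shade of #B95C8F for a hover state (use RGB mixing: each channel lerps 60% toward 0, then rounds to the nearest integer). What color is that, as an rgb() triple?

rgb(74, 37, 57)

#B95C8F is rgb(185, 92, 143).
Lerp each channel 60% toward 0:
  R: 185 − 111 = 74 → 74
  G: 92 + 0.6×(0−92) = 92 − 55.2 = 36.8 → 37
  B: 143 + 0.6×(0−143) = 143 − 85.8 = 57.2 → 57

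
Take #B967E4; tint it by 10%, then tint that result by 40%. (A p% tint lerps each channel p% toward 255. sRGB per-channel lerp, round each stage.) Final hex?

#D9ADF1

#B967E4 is rgb(185, 103, 228).
A 10% tint moves each channel 10% toward 255:
  R: 185 + 0.1×(255−185) = 185 + 7 = 192 → 192
  G: 103 + 15.2 = 118.2 → 118
  B: 228 + 0.1×(255−228) = 228 + 2.7 = 230.7 → 231
After the tint: rgb(192, 118, 231) = #C076E7.
A 40% tint moves each channel 40% toward 255:
  R: 192 + 25.2 = 217.2 → 217
  G: 118 + 54.8 = 172.8 → 173
  B: 231 + 0.4×(255−231) = 231 + 9.6 = 240.6 → 241
rgb(217, 173, 241) = #D9ADF1.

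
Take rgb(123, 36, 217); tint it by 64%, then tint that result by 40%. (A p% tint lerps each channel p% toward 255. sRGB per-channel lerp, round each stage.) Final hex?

#e2d0f7

A 64% tint moves each channel 64% toward 255:
  R: 123 + 0.64×(255−123) = 123 + 84.48 = 207.48 → 207
  G: 36 + 140.16 = 176.16 → 176
  B: 217 + 24.32 = 241.32 → 241
After the tint: rgb(207, 176, 241) = #cfb0f1.
A 40% tint moves each channel 40% toward 255:
  R: 207 + 19.2 = 226.2 → 226
  G: 176 + 0.4×(255−176) = 176 + 31.6 = 207.6 → 208
  B: 241 + 5.6 = 246.6 → 247
rgb(226, 208, 247) = #e2d0f7.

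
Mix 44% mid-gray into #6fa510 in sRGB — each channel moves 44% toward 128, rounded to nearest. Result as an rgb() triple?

#6fa510 is rgb(111, 165, 16).
A 44% tone moves each channel 44% toward 128:
  R: 111 + 7.48 = 118.48 → 118
  G: 165 − 16.28 = 148.72 → 149
  B: 16 + 0.44×(128−16) = 16 + 49.28 = 65.28 → 65

rgb(118, 149, 65)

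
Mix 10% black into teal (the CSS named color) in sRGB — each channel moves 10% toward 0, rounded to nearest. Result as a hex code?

#007373

CSS teal is rgb(0, 128, 128).
A 10% shade moves each channel 10% toward 0:
  R: 0 + 0.1×(0−0) = 0 + 0 = 0 → 0
  G: 128 + 0.1×(0−128) = 128 − 12.8 = 115.2 → 115
  B: 128 − 12.8 = 115.2 → 115
rgb(0, 115, 115) = #007373.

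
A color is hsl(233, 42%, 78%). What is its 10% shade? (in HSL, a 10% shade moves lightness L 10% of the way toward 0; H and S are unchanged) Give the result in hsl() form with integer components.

L moves 10% from 78 toward 0: 78 − 7.8 = 70.2 → 70.
H and S are unchanged.

hsl(233, 42%, 70%)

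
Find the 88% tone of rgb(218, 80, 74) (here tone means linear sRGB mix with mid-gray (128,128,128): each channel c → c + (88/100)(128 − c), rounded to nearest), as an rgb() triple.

rgb(139, 122, 122)

An 88% tone moves each channel 88% toward 128:
  R: 218 − 79.2 = 138.8 → 139
  G: 80 + 0.88×(128−80) = 80 + 42.24 = 122.24 → 122
  B: 74 + 0.88×(128−74) = 74 + 47.52 = 121.52 → 122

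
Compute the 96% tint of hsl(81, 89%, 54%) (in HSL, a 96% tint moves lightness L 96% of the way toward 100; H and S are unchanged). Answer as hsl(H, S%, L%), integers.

L moves 96% from 54 toward 100: 54 + 44.16 = 98.16 → 98.
H and S are unchanged.

hsl(81, 89%, 98%)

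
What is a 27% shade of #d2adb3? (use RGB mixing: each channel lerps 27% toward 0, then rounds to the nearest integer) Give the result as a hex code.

#997e83

#d2adb3 is rgb(210, 173, 179).
Per channel, c → c + 0.27(0 − c):
  R: 210 − 56.7 = 153.3 → 153
  G: 173 + 0.27×(0−173) = 173 − 46.71 = 126.29 → 126
  B: 179 + 0.27×(0−179) = 179 − 48.33 = 130.67 → 131
rgb(153, 126, 131) = #997e83.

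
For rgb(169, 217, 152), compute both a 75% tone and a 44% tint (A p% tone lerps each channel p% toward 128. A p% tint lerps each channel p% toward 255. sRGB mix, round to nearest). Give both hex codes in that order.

#8A9686, #CFEAC5

75% tone:
  R: 169 − 30.75 = 138.25 → 138
  G: 217 − 66.75 = 150.25 → 150
  B: 152 + 0.75×(128−152) = 152 − 18 = 134 → 134
  → #8A9686
44% tint:
  R: 169 + 0.44×(255−169) = 169 + 37.84 = 206.84 → 207
  G: 217 + 16.72 = 233.72 → 234
  B: 152 + 0.44×(255−152) = 152 + 45.32 = 197.32 → 197
  → #CFEAC5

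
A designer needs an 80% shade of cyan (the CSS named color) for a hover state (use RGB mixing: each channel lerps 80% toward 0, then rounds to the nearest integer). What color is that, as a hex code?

CSS cyan is rgb(0, 255, 255).
Per channel, c → c + 0.8(0 − c):
  R: 0 + 0.8×(0−0) = 0 + 0 = 0 → 0
  G: 255 + 0.8×(0−255) = 255 − 204 = 51 → 51
  B: 255 − 204 = 51 → 51
rgb(0, 51, 51) = #003333.

#003333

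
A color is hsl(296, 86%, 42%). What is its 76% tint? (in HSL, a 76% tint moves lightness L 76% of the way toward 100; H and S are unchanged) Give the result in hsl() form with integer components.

hsl(296, 86%, 86%)

L moves 76% from 42 toward 100: 42 + 44.08 = 86.08 → 86.
H and S are unchanged.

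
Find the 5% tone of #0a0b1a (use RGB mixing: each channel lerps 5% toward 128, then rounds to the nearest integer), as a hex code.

#10111f

#0a0b1a is rgb(10, 11, 26).
Per channel, c → c + 0.05(128 − c):
  R: 10 + 0.05×(128−10) = 10 + 5.9 = 15.9 → 16
  G: 11 + 5.85 = 16.85 → 17
  B: 26 + 5.1 = 31.1 → 31
rgb(16, 17, 31) = #10111f.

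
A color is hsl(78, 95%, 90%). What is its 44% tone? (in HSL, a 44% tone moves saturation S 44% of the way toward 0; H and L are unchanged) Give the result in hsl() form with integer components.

S moves 44% from 95 toward 0: 95 − 41.8 = 53.2 → 53.
H and L are unchanged.

hsl(78, 53%, 90%)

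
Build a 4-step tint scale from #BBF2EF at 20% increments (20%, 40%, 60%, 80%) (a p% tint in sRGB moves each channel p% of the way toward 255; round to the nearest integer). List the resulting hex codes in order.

#C9F5F2, #D6F7F5, #E4FAF9, #F1FCFC

#BBF2EF is rgb(187, 242, 239).
20%: (187 + 13.6 = 200.6→201, 242 + 2.6 = 244.6→245, 239 + 3.2 = 242.2→242) → #C9F5F2
40%: (187 + 27.2 = 214.2→214, 242 + 5.2 = 247.2→247, 239 + 6.4 = 245.4→245) → #D6F7F5
60%: (187 + 40.8 = 227.8→228, 242 + 7.8 = 249.8→250, 239 + 9.6 = 248.6→249) → #E4FAF9
80%: (187 + 54.4 = 241.4→241, 242 + 10.4 = 252.4→252, 239 + 12.8 = 251.8→252) → #F1FCFC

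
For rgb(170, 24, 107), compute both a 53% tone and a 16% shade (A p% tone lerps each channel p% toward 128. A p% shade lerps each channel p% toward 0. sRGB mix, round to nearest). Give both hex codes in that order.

#944F76, #8F145A

53% tone:
  R: 170 + 0.53×(128−170) = 170 − 22.26 = 147.74 → 148
  G: 24 + 0.53×(128−24) = 24 + 55.12 = 79.12 → 79
  B: 107 + 0.53×(128−107) = 107 + 11.13 = 118.13 → 118
  → #944F76
16% shade:
  R: 170 − 27.2 = 142.8 → 143
  G: 24 − 3.84 = 20.16 → 20
  B: 107 + 0.16×(0−107) = 107 − 17.12 = 89.88 → 90
  → #8F145A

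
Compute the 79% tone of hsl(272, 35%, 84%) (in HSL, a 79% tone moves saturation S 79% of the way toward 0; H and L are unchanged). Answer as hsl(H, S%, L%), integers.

S moves 79% from 35 toward 0: 35 − 27.65 = 7.35 → 7.
H and L are unchanged.

hsl(272, 7%, 84%)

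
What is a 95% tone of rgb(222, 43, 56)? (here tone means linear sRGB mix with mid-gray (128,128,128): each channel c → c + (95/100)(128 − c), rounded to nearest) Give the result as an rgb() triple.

Lerp each channel 95% toward 128:
  R: 222 − 89.3 = 132.7 → 133
  G: 43 + 80.75 = 123.75 → 124
  B: 56 + 0.95×(128−56) = 56 + 68.4 = 124.4 → 124

rgb(133, 124, 124)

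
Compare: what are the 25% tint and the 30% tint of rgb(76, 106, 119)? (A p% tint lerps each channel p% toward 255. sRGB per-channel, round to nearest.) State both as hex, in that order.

25% tint:
  R: 76 + 44.75 = 120.75 → 121
  G: 106 + 0.25×(255−106) = 106 + 37.25 = 143.25 → 143
  B: 119 + 0.25×(255−119) = 119 + 34 = 153 → 153
  → #798F99
30% tint:
  R: 76 + 53.7 = 129.7 → 130
  G: 106 + 44.7 = 150.7 → 151
  B: 119 + 0.3×(255−119) = 119 + 40.8 = 159.8 → 160
  → #8297A0

#798F99, #8297A0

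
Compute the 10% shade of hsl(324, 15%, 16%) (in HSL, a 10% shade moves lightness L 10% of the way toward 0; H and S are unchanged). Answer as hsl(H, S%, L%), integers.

hsl(324, 15%, 14%)

L moves 10% from 16 toward 0: 16 − 1.6 = 14.4 → 14.
H and S are unchanged.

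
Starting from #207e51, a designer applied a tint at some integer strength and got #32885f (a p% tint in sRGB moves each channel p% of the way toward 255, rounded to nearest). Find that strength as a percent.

8%

#207e51 is rgb(32, 126, 81); #32885f is rgb(50, 136, 95).
On the R channel (widest range): 50 ≈ 32 + (p/100)(255 − 32), so p ≈ 100×(50 − 32)/(255 − 32) = 1800/223 = 8.07.
p = 8 reproduces all three channels after rounding.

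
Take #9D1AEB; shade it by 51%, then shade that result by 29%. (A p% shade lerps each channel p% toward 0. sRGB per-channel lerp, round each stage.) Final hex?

#370952

#9D1AEB is rgb(157, 26, 235).
Lerp each channel 51% toward 0:
  R: 157 + 0.51×(0−157) = 157 − 80.07 = 76.93 → 77
  G: 26 + 0.51×(0−26) = 26 − 13.26 = 12.74 → 13
  B: 235 + 0.51×(0−235) = 235 − 119.85 = 115.15 → 115
After the shade: rgb(77, 13, 115) = #4D0D73.
A 29% shade moves each channel 29% toward 0:
  R: 77 − 22.33 = 54.67 → 55
  G: 13 + 0.29×(0−13) = 13 − 3.77 = 9.23 → 9
  B: 115 − 33.35 = 81.65 → 82
rgb(55, 9, 82) = #370952.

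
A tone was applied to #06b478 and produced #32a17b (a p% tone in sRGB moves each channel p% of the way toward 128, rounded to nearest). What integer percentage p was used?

#06b478 is rgb(6, 180, 120); #32a17b is rgb(50, 161, 123).
On the R channel (widest range): 50 ≈ 6 + (p/100)(128 − 6), so p ≈ 100×(50 − 6)/(128 − 6) = 4400/122 = 36.07.
p = 36 reproduces all three channels after rounding.

36%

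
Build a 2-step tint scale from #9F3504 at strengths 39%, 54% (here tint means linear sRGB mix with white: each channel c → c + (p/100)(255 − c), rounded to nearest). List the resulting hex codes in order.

#C48466, #D3A28C

#9F3504 is rgb(159, 53, 4).
39%: (159 + 37.44 = 196.44→196, 53 + 78.78 = 131.78→132, 4 + 97.89 = 101.89→102) → #C48466
54%: (159 + 51.84 = 210.84→211, 53 + 109.08 = 162.08→162, 4 + 135.54 = 139.54→140) → #D3A28C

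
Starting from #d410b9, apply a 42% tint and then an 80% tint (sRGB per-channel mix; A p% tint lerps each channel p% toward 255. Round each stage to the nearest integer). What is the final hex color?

#d410b9 is rgb(212, 16, 185).
A 42% tint moves each channel 42% toward 255:
  R: 212 + 0.42×(255−212) = 212 + 18.06 = 230.06 → 230
  G: 16 + 0.42×(255−16) = 16 + 100.38 = 116.38 → 116
  B: 185 + 0.42×(255−185) = 185 + 29.4 = 214.4 → 214
After the tint: rgb(230, 116, 214) = #e674d6.
Per channel, c → c + 0.8(255 − c):
  R: 230 + 20 = 250 → 250
  G: 116 + 0.8×(255−116) = 116 + 111.2 = 227.2 → 227
  B: 214 + 0.8×(255−214) = 214 + 32.8 = 246.8 → 247
rgb(250, 227, 247) = #fae3f7.

#fae3f7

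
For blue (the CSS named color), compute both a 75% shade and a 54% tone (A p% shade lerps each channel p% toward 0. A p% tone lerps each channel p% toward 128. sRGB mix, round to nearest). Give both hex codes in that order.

CSS blue is rgb(0, 0, 255).
75% shade:
  R: 0 + 0.75×(0−0) = 0 + 0 = 0 → 0
  G: 0 + 0 = 0 → 0
  B: 255 − 191.25 = 63.75 → 64
  → #000040
54% tone:
  R: 0 + 0.54×(128−0) = 0 + 69.12 = 69.12 → 69
  G: 0 + 69.12 = 69.12 → 69
  B: 255 + 0.54×(128−255) = 255 − 68.58 = 186.42 → 186
  → #4545BA

#000040, #4545BA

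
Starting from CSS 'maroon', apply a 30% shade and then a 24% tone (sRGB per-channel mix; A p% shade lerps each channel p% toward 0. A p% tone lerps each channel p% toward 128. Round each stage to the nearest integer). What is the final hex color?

CSS maroon is rgb(128, 0, 0).
Per channel, c → c + 0.3(0 − c):
  R: 128 + 0.3×(0−128) = 128 − 38.4 = 89.6 → 90
  G: 0 + 0.3×(0−0) = 0 + 0 = 0 → 0
  B: 0 + 0.3×(0−0) = 0 + 0 = 0 → 0
After the shade: rgb(90, 0, 0) = #5A0000.
A 24% tone moves each channel 24% toward 128:
  R: 90 + 0.24×(128−90) = 90 + 9.12 = 99.12 → 99
  G: 0 + 0.24×(128−0) = 0 + 30.72 = 30.72 → 31
  B: 0 + 30.72 = 30.72 → 31
rgb(99, 31, 31) = #631F1F.

#631F1F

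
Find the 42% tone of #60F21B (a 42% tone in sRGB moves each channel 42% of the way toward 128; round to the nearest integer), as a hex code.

#60F21B is rgb(96, 242, 27).
Per channel, c → c + 0.42(128 − c):
  R: 96 + 0.42×(128−96) = 96 + 13.44 = 109.44 → 109
  G: 242 − 47.88 = 194.12 → 194
  B: 27 + 0.42×(128−27) = 27 + 42.42 = 69.42 → 69
rgb(109, 194, 69) = #6DC245.

#6DC245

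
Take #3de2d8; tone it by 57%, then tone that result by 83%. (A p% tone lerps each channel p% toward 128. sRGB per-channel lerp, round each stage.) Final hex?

#3de2d8 is rgb(61, 226, 216).
Per channel, c → c + 0.57(128 − c):
  R: 61 + 0.57×(128−61) = 61 + 38.19 = 99.19 → 99
  G: 226 − 55.86 = 170.14 → 170
  B: 216 + 0.57×(128−216) = 216 − 50.16 = 165.84 → 166
After the tone: rgb(99, 170, 166) = #63aaa6.
Lerp each channel 83% toward 128:
  R: 99 + 0.83×(128−99) = 99 + 24.07 = 123.07 → 123
  G: 170 + 0.83×(128−170) = 170 − 34.86 = 135.14 → 135
  B: 166 − 31.54 = 134.46 → 134
rgb(123, 135, 134) = #7b8786.

#7b8786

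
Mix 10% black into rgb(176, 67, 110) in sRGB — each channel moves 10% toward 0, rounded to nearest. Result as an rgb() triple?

rgb(158, 60, 99)

Lerp each channel 10% toward 0:
  R: 176 + 0.1×(0−176) = 176 − 17.6 = 158.4 → 158
  G: 67 − 6.7 = 60.3 → 60
  B: 110 − 11 = 99 → 99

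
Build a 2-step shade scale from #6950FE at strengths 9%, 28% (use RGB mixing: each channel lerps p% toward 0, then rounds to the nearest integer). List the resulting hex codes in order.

#6049E7, #4C3AB7

#6950FE is rgb(105, 80, 254).
9%: (105 − 9.45 = 95.55→96, 80 − 7.2 = 72.8→73, 254 − 22.86 = 231.14→231) → #6049E7
28%: (105 − 29.4 = 75.6→76, 80 − 22.4 = 57.6→58, 254 − 71.12 = 182.88→183) → #4C3AB7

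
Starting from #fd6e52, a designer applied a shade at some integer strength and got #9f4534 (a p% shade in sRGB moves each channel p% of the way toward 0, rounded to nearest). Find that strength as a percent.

#fd6e52 is rgb(253, 110, 82); #9f4534 is rgb(159, 69, 52).
On the R channel (widest range): 159 ≈ 253 + (p/100)(0 − 253), so p ≈ 100×(159 − 253)/(0 − 253) = -9400/-253 = 37.15.
p = 37 reproduces all three channels after rounding.

37%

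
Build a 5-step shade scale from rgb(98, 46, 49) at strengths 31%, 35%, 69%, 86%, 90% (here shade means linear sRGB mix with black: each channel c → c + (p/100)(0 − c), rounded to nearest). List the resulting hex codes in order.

#442022, #401e20, #1e0e0f, #0e0607, #0a0505

31%: (98 − 30.38 = 67.62→68, 46 − 14.26 = 31.74→32, 49 − 15.19 = 33.81→34) → #442022
35%: (98 − 34.3 = 63.7→64, 46 − 16.1 = 29.9→30, 49 − 17.15 = 31.85→32) → #401e20
69%: (98 − 67.62 = 30.38→30, 46 − 31.74 = 14.26→14, 49 − 33.81 = 15.19→15) → #1e0e0f
86%: (98 − 84.28 = 13.72→14, 46 − 39.56 = 6.44→6, 49 − 42.14 = 6.86→7) → #0e0607
90%: (98 − 88.2 = 9.8→10, 46 − 41.4 = 4.6→5, 49 − 44.1 = 4.9→5) → #0a0505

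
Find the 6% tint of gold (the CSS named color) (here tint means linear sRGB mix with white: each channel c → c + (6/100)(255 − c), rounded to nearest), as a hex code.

#FFD90F

CSS gold is rgb(255, 215, 0).
Per channel, c → c + 0.06(255 − c):
  R: 255 + 0.06×(255−255) = 255 + 0 = 255 → 255
  G: 215 + 0.06×(255−215) = 215 + 2.4 = 217.4 → 217
  B: 0 + 0.06×(255−0) = 0 + 15.3 = 15.3 → 15
rgb(255, 217, 15) = #FFD90F.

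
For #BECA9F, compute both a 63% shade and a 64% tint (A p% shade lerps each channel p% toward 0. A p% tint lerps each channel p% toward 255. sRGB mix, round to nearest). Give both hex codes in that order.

#BECA9F is rgb(190, 202, 159).
63% shade:
  R: 190 + 0.63×(0−190) = 190 − 119.7 = 70.3 → 70
  G: 202 + 0.63×(0−202) = 202 − 127.26 = 74.74 → 75
  B: 159 + 0.63×(0−159) = 159 − 100.17 = 58.83 → 59
  → #464B3B
64% tint:
  R: 190 + 0.64×(255−190) = 190 + 41.6 = 231.6 → 232
  G: 202 + 0.64×(255−202) = 202 + 33.92 = 235.92 → 236
  B: 159 + 0.64×(255−159) = 159 + 61.44 = 220.44 → 220
  → #E8ECDC

#464B3B, #E8ECDC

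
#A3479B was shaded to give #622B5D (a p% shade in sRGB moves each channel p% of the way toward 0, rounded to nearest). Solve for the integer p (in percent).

#A3479B is rgb(163, 71, 155); #622B5D is rgb(98, 43, 93).
On the R channel (widest range): 98 ≈ 163 + (p/100)(0 − 163), so p ≈ 100×(98 − 163)/(0 − 163) = -6500/-163 = 39.88.
p = 40 reproduces all three channels after rounding.

40%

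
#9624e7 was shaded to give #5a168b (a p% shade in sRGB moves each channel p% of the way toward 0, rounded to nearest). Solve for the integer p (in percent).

#9624e7 is rgb(150, 36, 231); #5a168b is rgb(90, 22, 139).
On the B channel (widest range): 139 ≈ 231 + (p/100)(0 − 231), so p ≈ 100×(139 − 231)/(0 − 231) = -9200/-231 = 39.83.
p = 40 reproduces all three channels after rounding.

40%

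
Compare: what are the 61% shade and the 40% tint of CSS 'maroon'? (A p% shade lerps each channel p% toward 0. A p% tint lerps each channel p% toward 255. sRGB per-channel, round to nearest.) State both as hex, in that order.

#320000, #B36666

CSS maroon is rgb(128, 0, 0).
61% shade:
  R: 128 + 0.61×(0−128) = 128 − 78.08 = 49.92 → 50
  G: 0 + 0 = 0 → 0
  B: 0 + 0.61×(0−0) = 0 + 0 = 0 → 0
  → #320000
40% tint:
  R: 128 + 0.4×(255−128) = 128 + 50.8 = 178.8 → 179
  G: 0 + 0.4×(255−0) = 0 + 102 = 102 → 102
  B: 0 + 102 = 102 → 102
  → #B36666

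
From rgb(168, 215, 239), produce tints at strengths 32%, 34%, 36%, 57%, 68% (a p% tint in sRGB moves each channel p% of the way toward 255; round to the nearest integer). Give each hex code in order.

#C4E4F4, #C6E5F4, #C7E5F5, #DAEEF8, #E3F2FA

32%: (168 + 27.84 = 195.84→196, 215 + 12.8 = 227.8→228, 239 + 5.12 = 244.12→244) → #C4E4F4
34%: (168 + 29.58 = 197.58→198, 215 + 13.6 = 228.6→229, 239 + 5.44 = 244.44→244) → #C6E5F4
36%: (168 + 31.32 = 199.32→199, 215 + 14.4 = 229.4→229, 239 + 5.76 = 244.76→245) → #C7E5F5
57%: (168 + 49.59 = 217.59→218, 215 + 22.8 = 237.8→238, 239 + 9.12 = 248.12→248) → #DAEEF8
68%: (168 + 59.16 = 227.16→227, 215 + 27.2 = 242.2→242, 239 + 10.88 = 249.88→250) → #E3F2FA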